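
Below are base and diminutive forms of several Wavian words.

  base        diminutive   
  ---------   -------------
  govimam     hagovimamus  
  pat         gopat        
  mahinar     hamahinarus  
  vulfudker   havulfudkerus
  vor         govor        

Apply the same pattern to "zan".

gozan

"zan" has 1 vowel. The stems with 1 vowel (vor → govor, pat → gopat) add the prefix go-.
So zan → gozan.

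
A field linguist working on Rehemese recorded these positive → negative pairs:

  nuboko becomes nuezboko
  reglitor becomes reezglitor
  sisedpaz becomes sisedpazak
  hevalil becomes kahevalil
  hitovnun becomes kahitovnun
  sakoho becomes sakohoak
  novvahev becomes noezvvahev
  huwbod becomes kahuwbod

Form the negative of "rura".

ruezra

"rura" begins with r-. The one such stem in the data (reglitor → reezglitor) inserts -ez- after the first vowel (as do nuboko, novvahev), so the same rule applies.
The other patterns: stems beginning with h- add the prefix ka-; stems beginning with s- add -ak.
So rura → ruezra.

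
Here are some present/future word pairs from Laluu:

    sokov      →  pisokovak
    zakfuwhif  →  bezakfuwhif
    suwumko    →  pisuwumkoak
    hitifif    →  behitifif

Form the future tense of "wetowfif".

bewetowfif

"wetowfif" ends in -f. The stems ending in -f (zakfuwhif → bezakfuwhif, hitifif → behitifif) add the prefix be-.
The other pattern: stems ending in -o or -v add pi- … -ak around the stem.
So wetowfif → bewetowfif.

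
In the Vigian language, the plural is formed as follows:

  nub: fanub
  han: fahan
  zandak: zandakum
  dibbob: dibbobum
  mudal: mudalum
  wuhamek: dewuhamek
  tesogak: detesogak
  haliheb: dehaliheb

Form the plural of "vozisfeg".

nub and dibbob both end in -b yet inflect differently (fanub, dibbobum), so the final letter is not what conditions the rule; the number of vowels is.
"vozisfeg" has 3 vowels. The stems with 3 vowels (wuhamek → dewuhamek, tesogak → detesogak, haliheb → dehaliheb) add the prefix de-.
The other patterns: stems with 1 vowel add the prefix fa-; stems with 2 vowels add -um.
So vozisfeg → devozisfeg.

devozisfeg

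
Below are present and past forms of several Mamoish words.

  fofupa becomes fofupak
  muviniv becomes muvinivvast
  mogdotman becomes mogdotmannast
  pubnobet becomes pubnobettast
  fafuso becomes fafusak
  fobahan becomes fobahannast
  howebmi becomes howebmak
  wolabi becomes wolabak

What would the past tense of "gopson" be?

"gopson" ends in a consonant. The stems ending in a consonant (muviniv → muvinivvast, pubnobet → pubnobettast, mogdotman → mogdotmannast) double the final consonant and add -ast.
The other pattern: stems ending in a vowel drop the final letter and add -ak.
So gopson → gopsonnast.

gopsonnast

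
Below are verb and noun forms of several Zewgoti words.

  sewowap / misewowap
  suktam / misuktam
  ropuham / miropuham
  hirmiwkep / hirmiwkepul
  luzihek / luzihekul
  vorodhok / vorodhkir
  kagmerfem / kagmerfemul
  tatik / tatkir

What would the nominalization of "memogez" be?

memogezul

kagmerfem and ropuham both end in -m yet inflect differently (kagmerfemul, miropuham), so the final letter is not what conditions the rule; the last vowel is.
"memogez" has last vowel 'e'. The stems whose last vowel is 'e' (hirmiwkep → hirmiwkepul, luzihek → luzihekul, kagmerfem → kagmerfemul) add -ul.
The other patterns: stems whose last vowel is 'a' add the prefix mi-; stems whose last vowel is 'i' or 'o' delete the last vowel and add -ir.
So memogez → memogezul.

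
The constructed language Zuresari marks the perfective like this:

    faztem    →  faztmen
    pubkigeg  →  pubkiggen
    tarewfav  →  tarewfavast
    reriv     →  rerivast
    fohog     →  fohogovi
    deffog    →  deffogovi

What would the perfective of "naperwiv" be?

pubkigeg and fohog both end in -g yet inflect differently (pubkiggen, fohogovi), so the final letter is not what conditions the rule; the last vowel is.
"naperwiv" has last vowel 'i'. The one such stem in the data (reriv → rerivast) adds -ast, so the same rule applies.
So naperwiv → naperwivast.

naperwivast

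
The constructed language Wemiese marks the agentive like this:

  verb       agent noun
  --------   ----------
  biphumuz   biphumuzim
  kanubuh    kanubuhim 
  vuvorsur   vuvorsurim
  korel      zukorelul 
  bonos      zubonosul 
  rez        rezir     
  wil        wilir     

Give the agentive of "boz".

wil and korel both end in -l yet inflect differently (wilir, zukorelul), so the final letter is not what conditions the rule; the number of vowels is.
"boz" has 1 vowel. The stems with 1 vowel (rez → rezir, wil → wilir) add -ir.
The other patterns: stems with 2 vowels add zu- … -ul around the stem; stems with 3 vowels add -im.
So boz → bozir.

bozir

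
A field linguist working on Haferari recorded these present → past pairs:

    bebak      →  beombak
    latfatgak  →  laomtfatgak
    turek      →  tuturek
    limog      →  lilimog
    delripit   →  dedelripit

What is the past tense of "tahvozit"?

tatahvozit

bebak and turek both end in -k yet inflect differently (beombak, tuturek), so the final letter is not what conditions the rule; the last vowel is.
"tahvozit" has last vowel 'i'. The one such stem in the data (delripit → dedelripit) repeats the first consonant+vowel as a prefix (as do turek, limog), so the same rule applies.
The other pattern: stems whose last vowel is 'a' insert -om- after the first vowel.
So tahvozit → tatahvozit.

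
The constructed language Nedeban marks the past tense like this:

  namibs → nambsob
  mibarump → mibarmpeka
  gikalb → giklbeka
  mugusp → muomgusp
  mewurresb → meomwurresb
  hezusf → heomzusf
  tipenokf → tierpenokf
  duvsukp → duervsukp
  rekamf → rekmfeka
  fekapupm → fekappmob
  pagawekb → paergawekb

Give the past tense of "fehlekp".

feerhlekp

gikalb and mewurresb both end in -b yet inflect differently (giklbeka, meomwurresb), so the final letter is not what conditions the rule; the second-to-last letter is.
"fehlekp" has second-to-last letter 'k'. The stems whose second-to-last letter is 'k' (tipenokf → tierpenokf, duvsukp → duervsukp, pagawekb → paergawekb) insert -er- after the first vowel.
The other patterns: stems whose second-to-last letter is 'l' or 'm' delete the last vowel and add -eka; stems whose second-to-last letter is 's' insert -om- after the first vowel; stems whose second-to-last letter is 'b' or 'p' delete the last vowel and add -ob.
So fehlekp → feerhlekp.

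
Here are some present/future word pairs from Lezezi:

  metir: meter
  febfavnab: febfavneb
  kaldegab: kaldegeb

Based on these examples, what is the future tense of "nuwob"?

nuweb

Every pair shown (metir → meter, febfavnab → febfavneb, kaldegab → kaldegeb) follows the same rule: change the last vowel to 'e'.
So nuwob → nuweb.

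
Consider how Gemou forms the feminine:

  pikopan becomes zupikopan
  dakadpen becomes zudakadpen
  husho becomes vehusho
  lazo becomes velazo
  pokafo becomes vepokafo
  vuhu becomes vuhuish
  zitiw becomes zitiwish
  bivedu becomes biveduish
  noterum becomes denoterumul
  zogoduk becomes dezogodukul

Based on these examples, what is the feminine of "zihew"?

zihewish

vuhu and noterum both have last vowel 'u' yet inflect differently (vuhuish, denoterumul), so the last vowel is not what conditions the rule; the final letter is.
"zihew" ends in -w. The one such stem in the data (zitiw → zitiwish) adds -ish, so the same rule applies.
The other patterns: stems ending in -n add the prefix zu-; stems ending in -o add the prefix ve-; stems ending in -k or -m add de- … -ul around the stem.
So zihew → zihewish.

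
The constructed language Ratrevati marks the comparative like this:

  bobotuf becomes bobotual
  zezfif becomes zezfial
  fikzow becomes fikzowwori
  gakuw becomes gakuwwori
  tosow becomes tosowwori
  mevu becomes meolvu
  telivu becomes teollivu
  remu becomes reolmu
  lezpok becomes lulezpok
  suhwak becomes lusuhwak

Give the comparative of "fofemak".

lufofemak

bobotuf and gakuw both have last vowel 'u' yet inflect differently (bobotual, gakuwwori), so the last vowel is not what conditions the rule; the final letter is.
"fofemak" ends in -k. The stems ending in -k (lezpok → lulezpok, suhwak → lusuhwak) add the prefix lu-.
So fofemak → lufofemak.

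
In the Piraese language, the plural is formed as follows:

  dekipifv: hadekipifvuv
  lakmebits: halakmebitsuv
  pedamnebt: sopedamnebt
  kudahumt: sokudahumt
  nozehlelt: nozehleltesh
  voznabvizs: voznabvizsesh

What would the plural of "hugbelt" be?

"hugbelt" has second-to-last letter 'l'. The one such stem in the data (nozehlelt → nozehleltesh) adds -esh, so the same rule applies.
The other patterns: stems whose second-to-last letter is 'f' or 't' add ha- … -uv around the stem; stems whose second-to-last letter is 'b' or 'm' add the prefix so-.
So hugbelt → hugbeltesh.

hugbeltesh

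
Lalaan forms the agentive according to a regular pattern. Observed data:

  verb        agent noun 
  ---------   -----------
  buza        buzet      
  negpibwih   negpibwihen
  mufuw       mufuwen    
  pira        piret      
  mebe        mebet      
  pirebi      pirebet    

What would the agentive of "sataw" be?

"sataw" ends in a consonant. The stems ending in a consonant (mufuw → mufuwen, negpibwih → negpibwihen) add -en.
The other pattern: stems ending in a vowel drop the final letter and add -et.
So sataw → satawen.

satawen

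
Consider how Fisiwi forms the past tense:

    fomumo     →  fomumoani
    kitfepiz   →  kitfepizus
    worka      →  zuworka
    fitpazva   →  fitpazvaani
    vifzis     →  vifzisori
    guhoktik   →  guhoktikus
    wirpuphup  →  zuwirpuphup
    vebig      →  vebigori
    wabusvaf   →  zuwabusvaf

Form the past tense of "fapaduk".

fitpazva and worka both end in -a yet inflect differently (fitpazvaani, zuworka), so the final letter is not what conditions the rule; the first letter is.
"fapaduk" begins with f-. The stems beginning with f- (fitpazva → fitpazvaani, fomumo → fomumoani) add -ani.
The other patterns: stems beginning with v- add -ori; stems beginning with w- add the prefix zu-; stems beginning with g- or k- add -us.
So fapaduk → fapadukani.

fapadukani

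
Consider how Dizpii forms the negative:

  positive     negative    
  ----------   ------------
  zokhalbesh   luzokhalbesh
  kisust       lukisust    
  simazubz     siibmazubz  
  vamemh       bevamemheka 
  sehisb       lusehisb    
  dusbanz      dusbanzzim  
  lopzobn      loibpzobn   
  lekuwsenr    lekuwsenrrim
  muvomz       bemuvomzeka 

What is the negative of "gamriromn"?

begamriromneka

simazubz and muvomz both end in -z yet inflect differently (siibmazubz, bemuvomzeka), so the final letter is not what conditions the rule; the second-to-last letter is.
"gamriromn" has second-to-last letter 'm'. The stems whose second-to-last letter is 'm' (muvomz → bemuvomzeka, vamemh → bevamemheka) add be- … -eka around the stem.
So gamriromn → begamriromneka.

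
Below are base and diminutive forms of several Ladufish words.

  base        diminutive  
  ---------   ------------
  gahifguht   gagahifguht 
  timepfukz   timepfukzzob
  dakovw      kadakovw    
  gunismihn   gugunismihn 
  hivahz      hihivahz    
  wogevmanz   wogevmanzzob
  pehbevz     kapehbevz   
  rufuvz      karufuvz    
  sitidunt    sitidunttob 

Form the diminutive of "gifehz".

hivahz and rufuvz both end in -z yet inflect differently (hihivahz, karufuvz), so the final letter is not what conditions the rule; the second-to-last letter is.
"gifehz" has second-to-last letter 'h'. The stems whose second-to-last letter is 'h' (gunismihn → gugunismihn, gahifguht → gagahifguht, hivahz → hihivahz) repeat the first consonant+vowel as a prefix.
So gifehz → gigifehz.

gigifehz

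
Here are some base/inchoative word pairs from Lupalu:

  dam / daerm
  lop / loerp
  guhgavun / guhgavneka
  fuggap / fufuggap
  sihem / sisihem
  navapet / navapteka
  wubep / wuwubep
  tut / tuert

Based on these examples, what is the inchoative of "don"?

doern

"don" has 1 vowel. The stems with 1 vowel (tut → tuert, dam → daerm, lop → loerp) insert -er- after the first vowel.
So don → doern.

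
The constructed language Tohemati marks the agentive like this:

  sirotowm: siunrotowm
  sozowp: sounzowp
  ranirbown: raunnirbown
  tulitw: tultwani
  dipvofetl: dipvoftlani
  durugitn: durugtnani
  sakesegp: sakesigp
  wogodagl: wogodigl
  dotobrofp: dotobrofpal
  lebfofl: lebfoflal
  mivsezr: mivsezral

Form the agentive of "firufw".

ranirbown and durugitn both end in -n yet inflect differently (raunnirbown, durugtnani), so the final letter is not what conditions the rule; the second-to-last letter is.
"firufw" has second-to-last letter 'f'. The stems whose second-to-last letter is 'f' (dotobrofp → dotobrofpal, lebfofl → lebfoflal) add -al.
The other patterns: stems whose second-to-last letter is 'w' insert -un- after the first vowel; stems whose second-to-last letter is 't' delete the last vowel and add -ani; stems whose second-to-last letter is 'g' change the last vowel to 'i'.
So firufw → firufwal.

firufwal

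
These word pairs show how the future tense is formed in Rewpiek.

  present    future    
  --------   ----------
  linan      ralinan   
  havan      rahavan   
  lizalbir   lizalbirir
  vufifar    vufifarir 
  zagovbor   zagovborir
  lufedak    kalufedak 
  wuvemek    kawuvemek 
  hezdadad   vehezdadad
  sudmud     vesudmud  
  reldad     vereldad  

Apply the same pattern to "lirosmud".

velirosmud

"lirosmud" ends in -d. The stems ending in -d (hezdadad → vehezdadad, sudmud → vesudmud, reldad → vereldad) add the prefix ve-.
The other patterns: stems ending in -n add the prefix ra-; stems ending in -r add -ir; stems ending in -k add the prefix ka-.
So lirosmud → velirosmud.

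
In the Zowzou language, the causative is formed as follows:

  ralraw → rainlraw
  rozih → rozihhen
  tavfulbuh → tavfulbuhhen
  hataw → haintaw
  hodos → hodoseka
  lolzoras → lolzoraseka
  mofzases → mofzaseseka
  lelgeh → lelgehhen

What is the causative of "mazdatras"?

"mazdatras" ends in -s. The stems ending in -s (mofzases → mofzaseseka, lolzoras → lolzoraseka, hodos → hodoseka) add -eka.
The other patterns: stems ending in -h double the final consonant and add -en; stems ending in -w insert -in- after the first vowel.
So mazdatras → mazdatraseka.

mazdatraseka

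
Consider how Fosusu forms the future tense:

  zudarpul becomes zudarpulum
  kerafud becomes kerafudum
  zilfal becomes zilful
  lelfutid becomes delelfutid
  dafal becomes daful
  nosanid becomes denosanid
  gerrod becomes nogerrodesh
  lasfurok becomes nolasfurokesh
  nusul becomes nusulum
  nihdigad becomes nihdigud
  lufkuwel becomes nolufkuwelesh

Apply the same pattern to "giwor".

nogiworesh

"giwor" has last vowel 'o'. The stems whose last vowel is 'o' (lasfurok → nolasfurokesh, gerrod → nogerrodesh) add no- … -esh around the stem.
The other patterns: stems whose last vowel is 'a' change the last vowel to 'u'; stems whose last vowel is 'u' add -um; stems whose last vowel is 'i' add the prefix de-.
So giwor → nogiworesh.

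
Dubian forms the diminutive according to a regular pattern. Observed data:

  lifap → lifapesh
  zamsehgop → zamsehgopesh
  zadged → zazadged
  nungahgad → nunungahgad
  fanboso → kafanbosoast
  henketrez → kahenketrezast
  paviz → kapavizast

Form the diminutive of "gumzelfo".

"gumzelfo" ends in -o. The one such stem in the data (fanboso → kafanbosoast) adds ka- … -ast around the stem, so the same rule applies.
So gumzelfo → kagumzelfoast.

kagumzelfoast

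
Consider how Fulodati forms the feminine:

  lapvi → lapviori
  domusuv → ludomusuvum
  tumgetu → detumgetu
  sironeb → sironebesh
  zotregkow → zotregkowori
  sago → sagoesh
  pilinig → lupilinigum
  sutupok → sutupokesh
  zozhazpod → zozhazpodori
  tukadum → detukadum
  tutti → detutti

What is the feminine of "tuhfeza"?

detuhfeza

"tuhfeza" begins with t-. The stems beginning with t- (tumgetu → detumgetu, tutti → detutti, tukadum → detukadum) add the prefix de-.
So tuhfeza → detuhfeza.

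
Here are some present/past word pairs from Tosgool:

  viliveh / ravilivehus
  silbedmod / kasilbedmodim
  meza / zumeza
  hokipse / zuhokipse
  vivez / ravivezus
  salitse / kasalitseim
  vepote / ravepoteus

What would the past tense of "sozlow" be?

vepote and salitse both end in -e yet inflect differently (ravepoteus, kasalitseim), so the final letter is not what conditions the rule; the first letter is.
"sozlow" begins with s-. The stems beginning with s- (silbedmod → kasilbedmodim, salitse → kasalitseim) add ka- … -im around the stem.
The other patterns: stems beginning with v- add ra- … -us around the stem; stems beginning with h- or m- add the prefix zu-.
So sozlow → kasozlowim.

kasozlowim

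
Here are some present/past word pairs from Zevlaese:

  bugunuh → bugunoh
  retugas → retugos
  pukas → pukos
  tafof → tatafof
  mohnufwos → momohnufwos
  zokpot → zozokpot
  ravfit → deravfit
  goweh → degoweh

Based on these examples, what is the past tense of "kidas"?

retugas and mohnufwos both end in -s yet inflect differently (retugos, momohnufwos), so the final letter is not what conditions the rule; the last vowel is.
"kidas" has last vowel 'a'. The stems whose last vowel is 'a' (retugas → retugos, pukas → pukos) change the last vowel to 'o'.
So kidas → kidos.

kidos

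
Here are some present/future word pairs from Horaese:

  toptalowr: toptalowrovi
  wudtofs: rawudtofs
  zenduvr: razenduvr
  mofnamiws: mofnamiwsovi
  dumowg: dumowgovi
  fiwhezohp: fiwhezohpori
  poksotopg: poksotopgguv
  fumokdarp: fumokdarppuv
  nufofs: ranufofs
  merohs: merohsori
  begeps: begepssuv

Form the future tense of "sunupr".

"sunupr" has second-to-last letter 'p'. The stems whose second-to-last letter is 'p' (begeps → begepssuv, poksotopg → poksotopgguv) double the final consonant and add -uv.
The other patterns: stems whose second-to-last letter is 'w' add -ovi; stems whose second-to-last letter is 'h' add -ori; stems whose second-to-last letter is 'f' or 'v' add the prefix ra-.
So sunupr → sunuprruv.

sunuprruv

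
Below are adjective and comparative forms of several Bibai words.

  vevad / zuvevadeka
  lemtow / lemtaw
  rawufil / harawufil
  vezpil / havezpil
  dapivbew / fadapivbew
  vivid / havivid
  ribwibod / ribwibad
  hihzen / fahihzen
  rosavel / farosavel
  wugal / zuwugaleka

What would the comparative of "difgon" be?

ribwibod and vivid both end in -d yet inflect differently (ribwibad, havivid), so the final letter is not what conditions the rule; the last vowel is.
"difgon" has last vowel 'o'. The stems whose last vowel is 'o' (ribwibod → ribwibad, lemtow → lemtaw) change the last vowel to 'a'.
So difgon → difgan.

difgan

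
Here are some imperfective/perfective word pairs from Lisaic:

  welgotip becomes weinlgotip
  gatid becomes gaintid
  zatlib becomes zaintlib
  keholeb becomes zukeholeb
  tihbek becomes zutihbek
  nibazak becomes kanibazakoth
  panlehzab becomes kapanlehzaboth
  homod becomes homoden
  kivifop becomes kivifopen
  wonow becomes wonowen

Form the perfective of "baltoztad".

zatlib and keholeb both end in -b yet inflect differently (zaintlib, zukeholeb), so the final letter is not what conditions the rule; the last vowel is.
"baltoztad" has last vowel 'a'. The stems whose last vowel is 'a' (nibazak → kanibazakoth, panlehzab → kapanlehzaboth) add ka- … -oth around the stem.
So baltoztad → kabaltoztadoth.

kabaltoztadoth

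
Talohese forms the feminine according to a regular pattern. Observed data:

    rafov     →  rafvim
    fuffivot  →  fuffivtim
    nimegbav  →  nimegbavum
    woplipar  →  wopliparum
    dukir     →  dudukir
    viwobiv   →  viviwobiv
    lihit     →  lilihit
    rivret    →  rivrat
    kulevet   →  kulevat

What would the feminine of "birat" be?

rafov and nimegbav both end in -v yet inflect differently (rafvim, nimegbavum), so the final letter is not what conditions the rule; the last vowel is.
"birat" has last vowel 'a'. The stems whose last vowel is 'a' (nimegbav → nimegbavum, woplipar → wopliparum) add -um.
The other patterns: stems whose last vowel is 'o' delete the last vowel and add -im; stems whose last vowel is 'i' repeat the first consonant+vowel as a prefix; stems whose last vowel is 'e' change the last vowel to 'a'.
So birat → biratum.

biratum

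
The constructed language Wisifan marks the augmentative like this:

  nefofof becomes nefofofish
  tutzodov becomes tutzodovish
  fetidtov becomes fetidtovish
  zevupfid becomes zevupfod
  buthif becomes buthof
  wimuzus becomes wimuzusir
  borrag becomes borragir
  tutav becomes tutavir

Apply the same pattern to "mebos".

nefofof and buthif both end in -f yet inflect differently (nefofofish, buthof), so the final letter is not what conditions the rule; the last vowel is.
"mebos" has last vowel 'o'. The stems whose last vowel is 'o' (nefofof → nefofofish, tutzodov → tutzodovish, fetidtov → fetidtovish) add -ish.
The other patterns: stems whose last vowel is 'i' change the last vowel to 'o'; stems whose last vowel is 'a' or 'u' add -ir.
So mebos → mebosish.

mebosish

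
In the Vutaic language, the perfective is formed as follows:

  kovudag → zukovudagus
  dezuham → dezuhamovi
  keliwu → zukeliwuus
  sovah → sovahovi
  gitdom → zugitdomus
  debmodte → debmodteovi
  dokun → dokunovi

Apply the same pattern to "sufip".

dezuham and gitdom both end in -m yet inflect differently (dezuhamovi, zugitdomus), so the final letter is not what conditions the rule; the first letter is.
"sufip" begins with s-. The one such stem in the data (sovah → sovahovi) adds -ovi, so the same rule applies.
The other pattern: stems beginning with g- or k- add zu- … -us around the stem.
So sufip → sufipovi.

sufipovi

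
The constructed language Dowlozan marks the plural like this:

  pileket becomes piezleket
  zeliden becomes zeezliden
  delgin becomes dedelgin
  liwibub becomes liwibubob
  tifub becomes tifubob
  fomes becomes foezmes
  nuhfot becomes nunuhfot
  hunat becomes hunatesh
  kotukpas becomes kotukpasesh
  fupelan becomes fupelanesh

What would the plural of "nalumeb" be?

fomes and kotukpas both end in -s yet inflect differently (foezmes, kotukpasesh), so the final letter is not what conditions the rule; the last vowel is.
"nalumeb" has last vowel 'e'. The stems whose last vowel is 'e' (zeliden → zeezliden, fomes → foezmes, pileket → piezleket) insert -ez- after the first vowel.
The other patterns: stems whose last vowel is 'u' add -ob; stems whose last vowel is 'a' add -esh; stems whose last vowel is 'i' or 'o' repeat the first consonant+vowel as a prefix.
So nalumeb → naezlumeb.

naezlumeb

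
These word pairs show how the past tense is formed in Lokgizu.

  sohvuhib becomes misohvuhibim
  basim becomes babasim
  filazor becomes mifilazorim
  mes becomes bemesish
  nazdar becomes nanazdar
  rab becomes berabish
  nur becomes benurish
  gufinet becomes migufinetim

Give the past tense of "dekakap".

nur and nazdar both end in -r yet inflect differently (benurish, nanazdar), so the final letter is not what conditions the rule; the number of vowels is.
"dekakap" has 3 vowels. The stems with 3 vowels (filazor → mifilazorim, sohvuhib → misohvuhibim, gufinet → migufinetim) add mi- … -im around the stem.
So dekakap → midekakapim.

midekakapim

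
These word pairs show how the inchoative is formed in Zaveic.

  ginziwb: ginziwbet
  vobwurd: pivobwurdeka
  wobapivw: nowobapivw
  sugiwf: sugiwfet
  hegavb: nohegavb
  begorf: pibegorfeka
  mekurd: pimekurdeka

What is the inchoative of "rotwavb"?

sugiwf and begorf both end in -f yet inflect differently (sugiwfet, pibegorfeka), so the final letter is not what conditions the rule; the second-to-last letter is.
"rotwavb" has second-to-last letter 'v'. The stems whose second-to-last letter is 'v' (wobapivw → nowobapivw, hegavb → nohegavb) add the prefix no-.
So rotwavb → norotwavb.

norotwavb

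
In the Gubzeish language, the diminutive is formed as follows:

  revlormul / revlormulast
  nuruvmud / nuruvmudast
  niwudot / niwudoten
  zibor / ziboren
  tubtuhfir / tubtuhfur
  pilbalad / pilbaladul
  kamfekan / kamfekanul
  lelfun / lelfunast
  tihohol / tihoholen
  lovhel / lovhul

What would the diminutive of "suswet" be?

suswut

revlormul and lovhel both end in -l yet inflect differently (revlormulast, lovhul), so the final letter is not what conditions the rule; the last vowel is.
"suswet" has last vowel 'e'. The one such stem in the data (lovhel → lovhul) changes the last vowel to 'u' (as does tubtuhfir), so the same rule applies.
The other patterns: stems whose last vowel is 'u' add -ast; stems whose last vowel is 'o' add -en; stems whose last vowel is 'a' add -ul.
So suswet → suswut.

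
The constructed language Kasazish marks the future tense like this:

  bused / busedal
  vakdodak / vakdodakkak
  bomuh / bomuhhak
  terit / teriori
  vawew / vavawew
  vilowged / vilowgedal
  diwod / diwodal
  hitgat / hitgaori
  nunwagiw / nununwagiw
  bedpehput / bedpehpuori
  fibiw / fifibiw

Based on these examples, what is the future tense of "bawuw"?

babawuw

bused and vawew both have last vowel 'e' yet inflect differently (busedal, vavawew), so the last vowel is not what conditions the rule; the final letter is.
"bawuw" ends in -w. The stems ending in -w (fibiw → fifibiw, vawew → vavawew, nunwagiw → nununwagiw) repeat the first consonant+vowel as a prefix.
So bawuw → babawuw.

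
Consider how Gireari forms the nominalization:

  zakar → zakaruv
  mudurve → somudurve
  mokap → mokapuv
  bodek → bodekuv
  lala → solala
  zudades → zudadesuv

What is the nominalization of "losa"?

"losa" ends in a vowel. The stems ending in a vowel (lala → solala, mudurve → somudurve) add the prefix so-.
So losa → solosa.

solosa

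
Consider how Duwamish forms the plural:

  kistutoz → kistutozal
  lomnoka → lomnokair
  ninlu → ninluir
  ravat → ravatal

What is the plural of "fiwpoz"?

fiwpozal

ravat and lomnoka both have last vowel 'a' yet inflect differently (ravatal, lomnokair), so the last vowel is not what conditions the rule; whether the stem ends in a vowel or a consonant is.
"fiwpoz" ends in a consonant. The stems ending in a consonant (kistutoz → kistutozal, ravat → ravatal) add -al.
So fiwpoz → fiwpozal.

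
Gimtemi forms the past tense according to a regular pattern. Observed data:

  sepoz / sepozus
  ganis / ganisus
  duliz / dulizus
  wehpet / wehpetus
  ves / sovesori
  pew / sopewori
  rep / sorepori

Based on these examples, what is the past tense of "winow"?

winowus

ganis and ves both end in -s yet inflect differently (ganisus, sovesori), so the final letter is not what conditions the rule; the number of vowels is.
"winow" has 2 vowels. The stems with 2 vowels (ganis → ganisus, sepoz → sepozus, wehpet → wehpetus) add -us.
So winow → winowus.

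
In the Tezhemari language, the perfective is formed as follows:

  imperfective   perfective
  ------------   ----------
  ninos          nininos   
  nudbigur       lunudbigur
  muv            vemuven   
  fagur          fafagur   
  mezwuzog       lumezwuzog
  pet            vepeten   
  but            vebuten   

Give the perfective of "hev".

veheven

fagur and nudbigur both end in -r yet inflect differently (fafagur, lunudbigur), so the final letter is not what conditions the rule; the number of vowels is.
"hev" has 1 vowel. The stems with 1 vowel (but → vebuten, pet → vepeten, muv → vemuven) add ve- … -en around the stem.
So hev → veheven.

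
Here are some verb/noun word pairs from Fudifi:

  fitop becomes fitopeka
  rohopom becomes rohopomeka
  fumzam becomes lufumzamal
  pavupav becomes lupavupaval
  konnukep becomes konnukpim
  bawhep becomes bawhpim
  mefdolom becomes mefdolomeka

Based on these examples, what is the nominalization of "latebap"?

lulatebapal

konnukep and fitop both end in -p yet inflect differently (konnukpim, fitopeka), so the final letter is not what conditions the rule; the last vowel is.
"latebap" has last vowel 'a'. The stems whose last vowel is 'a' (fumzam → lufumzamal, pavupav → lupavupaval) add lu- … -al around the stem.
The other patterns: stems whose last vowel is 'e' delete the last vowel and add -im; stems whose last vowel is 'o' add -eka.
So latebap → lulatebapal.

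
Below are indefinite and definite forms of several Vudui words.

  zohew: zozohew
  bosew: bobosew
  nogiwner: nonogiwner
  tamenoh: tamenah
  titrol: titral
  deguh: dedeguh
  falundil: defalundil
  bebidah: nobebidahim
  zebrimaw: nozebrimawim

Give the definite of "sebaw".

tamenoh and deguh both end in -h yet inflect differently (tamenah, dedeguh), so the final letter is not what conditions the rule; the last vowel is.
"sebaw" has last vowel 'a'. The stems whose last vowel is 'a' (bebidah → nobebidahim, zebrimaw → nozebrimawim) add no- … -im around the stem.
The other patterns: stems whose last vowel is 'e' repeat the first consonant+vowel as a prefix; stems whose last vowel is 'o' change the last vowel to 'a'; stems whose last vowel is 'i' or 'u' add the prefix de-.
So sebaw → nosebawim.

nosebawim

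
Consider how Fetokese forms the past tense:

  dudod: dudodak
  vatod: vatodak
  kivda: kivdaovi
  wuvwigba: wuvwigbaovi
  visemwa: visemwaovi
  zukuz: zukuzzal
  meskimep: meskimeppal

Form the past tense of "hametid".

vatod and visemwa both begin with v- yet inflect differently (vatodak, visemwaovi), so the first letter is not what conditions the rule; the final letter is.
"hametid" ends in -d. The stems ending in -d (dudod → dudodak, vatod → vatodak) add -ak.
The other patterns: stems ending in -a add -ovi; stems ending in -p or -z double the final consonant and add -al.
So hametid → hametidak.

hametidak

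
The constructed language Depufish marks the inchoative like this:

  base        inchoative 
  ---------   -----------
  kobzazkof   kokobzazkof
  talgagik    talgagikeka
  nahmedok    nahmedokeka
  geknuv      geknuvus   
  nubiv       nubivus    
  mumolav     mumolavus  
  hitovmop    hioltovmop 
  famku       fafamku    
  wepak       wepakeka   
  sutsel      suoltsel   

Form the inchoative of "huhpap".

huolhpap

"huhpap" ends in -p. The one such stem in the data (hitovmop → hioltovmop) inserts -ol- after the first vowel (as does sutsel), so the same rule applies.
So huhpap → huolhpap.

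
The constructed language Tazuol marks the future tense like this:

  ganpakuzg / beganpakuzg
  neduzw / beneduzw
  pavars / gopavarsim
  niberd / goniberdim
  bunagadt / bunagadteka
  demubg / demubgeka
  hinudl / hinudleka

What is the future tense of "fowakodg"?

ganpakuzg and demubg both end in -g yet inflect differently (beganpakuzg, demubgeka), so the final letter is not what conditions the rule; the second-to-last letter is.
"fowakodg" has second-to-last letter 'd'. The stems whose second-to-last letter is 'd' (bunagadt → bunagadteka, hinudl → hinudleka) add -eka.
The other patterns: stems whose second-to-last letter is 'z' add the prefix be-; stems whose second-to-last letter is 'r' add go- … -im around the stem.
So fowakodg → fowakodgeka.

fowakodgeka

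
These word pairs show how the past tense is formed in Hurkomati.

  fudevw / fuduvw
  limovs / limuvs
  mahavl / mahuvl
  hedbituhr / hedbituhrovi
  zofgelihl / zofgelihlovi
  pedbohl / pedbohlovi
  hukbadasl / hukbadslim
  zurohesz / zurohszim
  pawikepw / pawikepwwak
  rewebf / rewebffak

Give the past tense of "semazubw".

mahavl and zofgelihl both end in -l yet inflect differently (mahuvl, zofgelihlovi), so the final letter is not what conditions the rule; the second-to-last letter is.
"semazubw" has second-to-last letter 'b'. The one such stem in the data (rewebf → rewebffak) doubles the final consonant and adds -ak (as does pawikepw), so the same rule applies.
So semazubw → semazubwwak.

semazubwwak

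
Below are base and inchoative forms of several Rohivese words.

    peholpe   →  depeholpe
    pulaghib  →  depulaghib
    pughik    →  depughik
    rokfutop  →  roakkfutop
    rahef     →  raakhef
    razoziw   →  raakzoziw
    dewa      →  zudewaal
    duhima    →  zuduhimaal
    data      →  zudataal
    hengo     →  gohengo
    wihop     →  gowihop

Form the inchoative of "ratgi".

"ratgi" begins with r-. The stems beginning with r- (rokfutop → roakkfutop, rahef → raakhef, razoziw → raakzoziw) insert -ak- after the first vowel.
So ratgi → raaktgi.

raaktgi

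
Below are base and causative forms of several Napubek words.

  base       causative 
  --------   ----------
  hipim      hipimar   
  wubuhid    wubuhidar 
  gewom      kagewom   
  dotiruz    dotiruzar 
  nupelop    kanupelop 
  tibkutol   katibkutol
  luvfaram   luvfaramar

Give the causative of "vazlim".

vazlimar

gewom and luvfaram both end in -m yet inflect differently (kagewom, luvfaramar), so the final letter is not what conditions the rule; the last vowel is.
"vazlim" has last vowel 'i'. The stems whose last vowel is 'i' (hipim → hipimar, wubuhid → wubuhidar) add -ar.
The other pattern: stems whose last vowel is 'o' add the prefix ka-.
So vazlim → vazlimar.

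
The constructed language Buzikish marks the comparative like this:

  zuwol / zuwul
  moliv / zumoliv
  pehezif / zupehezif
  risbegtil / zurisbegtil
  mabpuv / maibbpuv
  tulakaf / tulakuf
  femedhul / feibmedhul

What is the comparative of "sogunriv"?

mabpuv and moliv both end in -v yet inflect differently (maibbpuv, zumoliv), so the final letter is not what conditions the rule; the last vowel is.
"sogunriv" has last vowel 'i'. The stems whose last vowel is 'i' (pehezif → zupehezif, moliv → zumoliv, risbegtil → zurisbegtil) add the prefix zu-.
So sogunriv → zusogunriv.

zusogunriv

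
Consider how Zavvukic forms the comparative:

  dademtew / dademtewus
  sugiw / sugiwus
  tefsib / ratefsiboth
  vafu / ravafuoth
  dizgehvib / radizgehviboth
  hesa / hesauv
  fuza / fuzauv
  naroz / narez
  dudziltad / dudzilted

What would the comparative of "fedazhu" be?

"fedazhu" ends in -u. The one such stem in the data (vafu → ravafuoth) adds ra- … -oth around the stem, so the same rule applies.
So fedazhu → rafedazhuoth.

rafedazhuoth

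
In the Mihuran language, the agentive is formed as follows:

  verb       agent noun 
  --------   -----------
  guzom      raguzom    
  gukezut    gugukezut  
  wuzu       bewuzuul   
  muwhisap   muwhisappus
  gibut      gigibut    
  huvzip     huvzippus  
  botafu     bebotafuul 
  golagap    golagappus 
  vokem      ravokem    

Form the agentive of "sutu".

besutuul

gibut and botafu both have last vowel 'u' yet inflect differently (gigibut, bebotafuul), so the last vowel is not what conditions the rule; the final letter is.
"sutu" ends in -u. The stems ending in -u (botafu → bebotafuul, wuzu → bewuzuul) add be- … -ul around the stem.
The other patterns: stems ending in -m add the prefix ra-; stems ending in -p double the final consonant and add -us; stems ending in -t repeat the first consonant+vowel as a prefix.
So sutu → besutuul.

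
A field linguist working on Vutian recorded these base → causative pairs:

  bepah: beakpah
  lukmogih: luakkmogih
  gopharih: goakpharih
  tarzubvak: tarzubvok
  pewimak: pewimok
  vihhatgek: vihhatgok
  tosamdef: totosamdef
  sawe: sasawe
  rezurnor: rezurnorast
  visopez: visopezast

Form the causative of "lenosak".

lenosok

bepah and tarzubvak both have last vowel 'a' yet inflect differently (beakpah, tarzubvok), so the last vowel is not what conditions the rule; the final letter is.
"lenosak" ends in -k. The stems ending in -k (tarzubvak → tarzubvok, pewimak → pewimok, vihhatgek → vihhatgok) change the last vowel to 'o'.
The other patterns: stems ending in -h insert -ak- after the first vowel; stems ending in -e or -f repeat the first consonant+vowel as a prefix; stems ending in -r or -z add -ast.
So lenosak → lenosok.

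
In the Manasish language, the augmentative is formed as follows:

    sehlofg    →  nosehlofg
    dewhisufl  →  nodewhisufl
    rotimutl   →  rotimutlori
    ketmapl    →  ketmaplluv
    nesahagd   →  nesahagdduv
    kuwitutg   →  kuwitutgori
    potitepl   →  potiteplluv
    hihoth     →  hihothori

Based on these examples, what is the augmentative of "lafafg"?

rotimutl and dewhisufl both end in -l yet inflect differently (rotimutlori, nodewhisufl), so the final letter is not what conditions the rule; the second-to-last letter is.
"lafafg" has second-to-last letter 'f'. The stems whose second-to-last letter is 'f' (dewhisufl → nodewhisufl, sehlofg → nosehlofg) add the prefix no-.
The other patterns: stems whose second-to-last letter is 't' add -ori; stems whose second-to-last letter is 'g' or 'p' double the final consonant and add -uv.
So lafafg → nolafafg.

nolafafg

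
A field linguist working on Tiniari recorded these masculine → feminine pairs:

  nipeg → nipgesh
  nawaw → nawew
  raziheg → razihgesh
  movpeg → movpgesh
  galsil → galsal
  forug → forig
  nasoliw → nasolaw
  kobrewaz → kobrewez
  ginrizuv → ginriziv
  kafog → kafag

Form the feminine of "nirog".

kafog and movpeg both end in -g yet inflect differently (kafag, movpgesh), so the final letter is not what conditions the rule; the last vowel is.
"nirog" has last vowel 'o'. The one such stem in the data (kafog → kafag) changes the last vowel to 'a' (as do galsil, nasoliw), so the same rule applies.
The other patterns: stems whose last vowel is 'e' delete the last vowel and add -esh; stems whose last vowel is 'u' change the last vowel to 'i'; stems whose last vowel is 'a' change the last vowel to 'e'.
So nirog → nirag.

nirag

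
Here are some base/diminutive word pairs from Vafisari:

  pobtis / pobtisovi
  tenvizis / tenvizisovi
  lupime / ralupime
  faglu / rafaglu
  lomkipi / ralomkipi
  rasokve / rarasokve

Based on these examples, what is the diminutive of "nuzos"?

pobtis and lomkipi both have last vowel 'i' yet inflect differently (pobtisovi, ralomkipi), so the last vowel is not what conditions the rule; whether the stem ends in a vowel or a consonant is.
"nuzos" ends in a consonant. The stems ending in a consonant (pobtis → pobtisovi, tenvizis → tenvizisovi) add -ovi.
The other pattern: stems ending in a vowel add the prefix ra-.
So nuzos → nuzosovi.

nuzosovi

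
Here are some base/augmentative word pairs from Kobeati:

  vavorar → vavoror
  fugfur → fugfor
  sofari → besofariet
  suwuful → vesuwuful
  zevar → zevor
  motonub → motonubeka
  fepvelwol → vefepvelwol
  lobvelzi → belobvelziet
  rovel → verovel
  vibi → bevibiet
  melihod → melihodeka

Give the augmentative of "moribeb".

"moribeb" ends in -b. The one such stem in the data (motonub → motonubeka) adds -eka, so the same rule applies.
So moribeb → moribebeka.

moribebeka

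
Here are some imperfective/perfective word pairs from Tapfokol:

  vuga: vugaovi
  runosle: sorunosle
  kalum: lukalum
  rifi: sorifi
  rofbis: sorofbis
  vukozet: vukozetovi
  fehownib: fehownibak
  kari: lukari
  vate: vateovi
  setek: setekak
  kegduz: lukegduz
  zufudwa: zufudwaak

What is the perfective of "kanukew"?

kari and rifi both end in -i yet inflect differently (lukari, sorifi), so the final letter is not what conditions the rule; the first letter is.
"kanukew" begins with k-. The stems beginning with k- (kegduz → lukegduz, kalum → lukalum, kari → lukari) add the prefix lu-.
So kanukew → lukanukew.

lukanukew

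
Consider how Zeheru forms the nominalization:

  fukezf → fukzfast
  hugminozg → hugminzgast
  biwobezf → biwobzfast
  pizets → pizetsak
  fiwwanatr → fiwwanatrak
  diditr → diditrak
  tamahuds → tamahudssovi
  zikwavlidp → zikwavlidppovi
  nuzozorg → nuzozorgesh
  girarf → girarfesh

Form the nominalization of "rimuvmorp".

pizets and tamahuds both end in -s yet inflect differently (pizetsak, tamahudssovi), so the final letter is not what conditions the rule; the second-to-last letter is.
"rimuvmorp" has second-to-last letter 'r'. The stems whose second-to-last letter is 'r' (nuzozorg → nuzozorgesh, girarf → girarfesh) add -esh.
So rimuvmorp → rimuvmorpesh.

rimuvmorpesh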